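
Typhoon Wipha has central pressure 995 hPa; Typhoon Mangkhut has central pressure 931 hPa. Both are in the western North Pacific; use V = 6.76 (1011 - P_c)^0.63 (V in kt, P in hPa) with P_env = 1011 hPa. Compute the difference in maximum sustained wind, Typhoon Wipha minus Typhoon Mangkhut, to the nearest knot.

-68 kt

Typhoon Wipha: ΔP = 16; V ≈ 6.76 × 16^0.63 ≈ 38.77 kt.
Typhoon Mangkhut: ΔP = 80; V ≈ 6.76 × 80^0.63 ≈ 106.88 kt.
Difference ≈ 38.77 − 106.88 = -68.11 → -68 kt.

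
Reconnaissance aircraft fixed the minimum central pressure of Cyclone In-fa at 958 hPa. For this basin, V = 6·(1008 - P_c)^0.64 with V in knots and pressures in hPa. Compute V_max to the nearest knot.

73 kt

ΔP = 1008 − 958 = 50 hPa.
50^0.64 ≈ 12.228.
V ≈ 6 × 12.228 ≈ 73.4 kt.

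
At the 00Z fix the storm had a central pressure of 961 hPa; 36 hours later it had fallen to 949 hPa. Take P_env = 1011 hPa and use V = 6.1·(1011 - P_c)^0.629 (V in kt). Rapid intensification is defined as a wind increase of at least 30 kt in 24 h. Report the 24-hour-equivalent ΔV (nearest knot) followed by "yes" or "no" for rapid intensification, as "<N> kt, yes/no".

V₁: ΔP = 50, V ≈ 6.1 × 50^0.629 ≈ 71.45 kt.
V₂: ΔP = 62, V ≈ 6.1 × 62^0.629 ≈ 81.80 kt.
ΔV over 36 h = 10.35 kt → 24 h equivalent = 10.35 × 24/36 ≈ 6.90 kt.
7 kt < 30 kt ⇒ not rapid intensification.

7 kt, no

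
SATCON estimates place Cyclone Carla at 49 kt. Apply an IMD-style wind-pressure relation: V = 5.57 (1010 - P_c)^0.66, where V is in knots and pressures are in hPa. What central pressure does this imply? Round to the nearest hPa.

ΔP = (V / 5.57)^(1/0.66) = (49/5.57)^1.515.
49/5.57 = 8.797; 8.797^1.515 ≈ 26.97 hPa.
P_c = 1010 − 26.97 = 983.03 ≈ 983 hPa.

983 hPa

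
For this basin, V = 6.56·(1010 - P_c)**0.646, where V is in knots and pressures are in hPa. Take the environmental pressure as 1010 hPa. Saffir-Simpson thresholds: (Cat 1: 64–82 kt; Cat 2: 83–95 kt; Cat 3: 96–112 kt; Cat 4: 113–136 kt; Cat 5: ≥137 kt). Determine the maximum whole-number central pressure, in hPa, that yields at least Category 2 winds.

Category 2 begins at V = 83 kt.
Required ΔP = (83/6.56)^(1/0.646) = 12.652^1.548 ≈ 50.83 hPa.
P_c ≤ 1010 − 50.83 = 959.17, so the highest integer P_c is 959 hPa.

959 hPa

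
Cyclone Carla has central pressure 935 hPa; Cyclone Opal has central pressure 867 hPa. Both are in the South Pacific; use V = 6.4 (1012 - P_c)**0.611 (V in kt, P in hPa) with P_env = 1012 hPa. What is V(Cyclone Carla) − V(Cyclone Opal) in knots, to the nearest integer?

-43 kt

Cyclone Carla: ΔP = 77; V ≈ 6.4 × 77^0.611 ≈ 90.95 kt.
Cyclone Opal: ΔP = 145; V ≈ 6.4 × 145^0.611 ≈ 133.90 kt.
Difference ≈ 90.95 − 133.90 = -42.95 → -43 kt.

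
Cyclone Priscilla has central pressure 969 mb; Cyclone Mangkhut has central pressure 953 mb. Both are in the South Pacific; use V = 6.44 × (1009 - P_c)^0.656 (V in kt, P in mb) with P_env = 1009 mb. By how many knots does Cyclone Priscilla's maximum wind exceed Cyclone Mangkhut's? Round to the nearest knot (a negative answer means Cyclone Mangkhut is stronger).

-18 kt

Cyclone Priscilla: ΔP = 40; V ≈ 6.44 × 40^0.656 ≈ 72.42 kt.
Cyclone Mangkhut: ΔP = 56; V ≈ 6.44 × 56^0.656 ≈ 90.30 kt.
Difference ≈ 72.42 − 90.30 = -17.88 → -18 kt.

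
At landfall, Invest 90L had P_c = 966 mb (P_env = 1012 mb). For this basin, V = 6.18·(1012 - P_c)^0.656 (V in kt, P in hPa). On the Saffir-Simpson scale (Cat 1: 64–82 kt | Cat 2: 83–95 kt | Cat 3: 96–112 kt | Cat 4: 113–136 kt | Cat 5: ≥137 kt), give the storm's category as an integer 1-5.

ΔP = 1012 − 966 = 46 mb.
V ≈ 6.18 × 46^0.656 = 6.18 × 12.32 ≈ 76 kt.
76 kt falls in the Category 1 band.

1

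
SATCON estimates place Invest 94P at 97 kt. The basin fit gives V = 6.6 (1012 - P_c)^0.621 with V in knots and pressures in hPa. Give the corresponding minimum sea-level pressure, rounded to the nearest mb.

ΔP = (V / 6.6)^(1/0.621) = (97/6.6)^1.610.
97/6.6 = 14.697; 14.697^1.610 ≈ 75.79 mb.
P_c = 1012 − 75.79 = 936.21 ≈ 936 mb.

936 mb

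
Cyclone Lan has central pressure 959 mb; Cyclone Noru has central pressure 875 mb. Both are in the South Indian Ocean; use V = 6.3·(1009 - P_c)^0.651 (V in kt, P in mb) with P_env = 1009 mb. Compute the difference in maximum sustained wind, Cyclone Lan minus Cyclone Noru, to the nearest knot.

-72 kt

Cyclone Lan: ΔP = 50; V ≈ 6.3 × 50^0.651 ≈ 80.42 kt.
Cyclone Noru: ΔP = 134; V ≈ 6.3 × 134^0.651 ≈ 152.79 kt.
Difference ≈ 80.42 − 152.79 = -72.37 → -72 kt.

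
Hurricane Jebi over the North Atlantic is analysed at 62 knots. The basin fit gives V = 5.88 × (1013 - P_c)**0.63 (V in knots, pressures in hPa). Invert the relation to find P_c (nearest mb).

ΔP = (V / 5.88)^(1/0.63) = (62/5.88)^1.587.
62/5.88 = 10.544; 10.544^1.587 ≈ 42.06 mb.
P_c = 1013 − 42.06 = 970.94 ≈ 971 mb.

971 mb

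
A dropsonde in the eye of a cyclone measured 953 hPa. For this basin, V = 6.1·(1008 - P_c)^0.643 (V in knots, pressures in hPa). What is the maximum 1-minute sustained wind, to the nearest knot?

ΔP = 1008 − 953 = 55 hPa.
55^0.643 ≈ 13.154.
V ≈ 6.1 × 13.154 ≈ 80.2 kt.

80 kt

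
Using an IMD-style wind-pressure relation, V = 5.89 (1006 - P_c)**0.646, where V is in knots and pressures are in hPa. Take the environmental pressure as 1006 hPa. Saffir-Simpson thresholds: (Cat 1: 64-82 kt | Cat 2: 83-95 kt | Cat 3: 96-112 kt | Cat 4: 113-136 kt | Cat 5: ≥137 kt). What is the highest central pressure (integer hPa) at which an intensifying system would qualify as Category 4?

Category 4 begins at V = 113 kt.
Required ΔP = (113/5.89)^(1/0.646) = 19.185^1.548 ≈ 96.83 hPa.
P_c ≤ 1006 − 96.83 = 909.17, so the highest integer P_c is 909 hPa.

909 hPa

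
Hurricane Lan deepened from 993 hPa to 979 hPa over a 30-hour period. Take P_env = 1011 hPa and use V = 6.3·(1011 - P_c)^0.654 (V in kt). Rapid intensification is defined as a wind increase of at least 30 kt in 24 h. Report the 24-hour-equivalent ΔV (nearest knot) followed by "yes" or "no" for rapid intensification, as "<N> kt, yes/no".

15 kt, no

V₁: ΔP = 18, V ≈ 6.3 × 18^0.654 ≈ 41.71 kt.
V₂: ΔP = 32, V ≈ 6.3 × 32^0.654 ≈ 60.77 kt.
ΔV over 30 h = 19.06 kt → 24 h equivalent = 19.06 × 24/30 ≈ 15.25 kt.
15 kt < 30 kt ⇒ not rapid intensification.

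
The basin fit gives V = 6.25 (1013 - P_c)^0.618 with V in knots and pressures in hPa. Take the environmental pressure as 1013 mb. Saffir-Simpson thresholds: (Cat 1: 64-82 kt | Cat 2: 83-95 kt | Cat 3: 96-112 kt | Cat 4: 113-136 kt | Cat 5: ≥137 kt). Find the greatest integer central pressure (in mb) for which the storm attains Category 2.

Category 2 begins at V = 83 kt.
Required ΔP = (83/6.25)^(1/0.618) = 13.280^1.618 ≈ 65.69 mb.
P_c ≤ 1013 − 65.69 = 947.31, so the highest integer P_c is 947 mb.

947 mb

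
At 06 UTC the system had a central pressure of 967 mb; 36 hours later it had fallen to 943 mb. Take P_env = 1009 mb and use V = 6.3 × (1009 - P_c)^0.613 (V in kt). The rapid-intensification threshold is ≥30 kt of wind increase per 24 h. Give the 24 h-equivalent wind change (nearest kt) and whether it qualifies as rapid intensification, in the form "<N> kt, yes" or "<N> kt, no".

V₁: ΔP = 42, V ≈ 6.3 × 42^0.613 ≈ 62.29 kt.
V₂: ΔP = 66, V ≈ 6.3 × 66^0.613 ≈ 82.17 kt.
ΔV over 36 h = 19.88 kt → 24 h equivalent = 19.88 × 24/36 ≈ 13.25 kt.
13 kt < 30 kt ⇒ not rapid intensification.

13 kt, no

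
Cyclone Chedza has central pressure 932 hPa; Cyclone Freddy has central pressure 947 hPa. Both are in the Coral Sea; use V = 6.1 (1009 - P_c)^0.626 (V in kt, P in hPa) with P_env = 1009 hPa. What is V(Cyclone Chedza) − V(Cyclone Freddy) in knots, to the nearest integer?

12 kt

Cyclone Chedza: ΔP = 77; V ≈ 6.1 × 77^0.626 ≈ 92.53 kt.
Cyclone Freddy: ΔP = 62; V ≈ 6.1 × 62^0.626 ≈ 80.79 kt.
Difference ≈ 92.53 − 80.79 = 11.74 → 12 kt.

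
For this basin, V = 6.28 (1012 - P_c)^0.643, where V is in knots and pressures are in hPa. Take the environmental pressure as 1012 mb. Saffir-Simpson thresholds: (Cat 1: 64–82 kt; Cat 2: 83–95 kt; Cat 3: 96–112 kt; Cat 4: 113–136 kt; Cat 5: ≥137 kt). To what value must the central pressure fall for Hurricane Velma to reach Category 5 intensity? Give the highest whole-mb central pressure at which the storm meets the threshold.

891 mb

Category 5 begins at V = 137 kt.
Required ΔP = (137/6.28)^(1/0.643) = 21.815^1.555 ≈ 120.80 mb.
P_c ≤ 1012 − 120.80 = 891.20, so the highest integer P_c is 891 mb.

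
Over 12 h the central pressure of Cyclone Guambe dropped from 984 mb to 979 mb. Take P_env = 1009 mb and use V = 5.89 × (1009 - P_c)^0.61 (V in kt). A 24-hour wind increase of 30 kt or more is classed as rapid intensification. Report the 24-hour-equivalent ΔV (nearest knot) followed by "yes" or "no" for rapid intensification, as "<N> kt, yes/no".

10 kt, no

V₁: ΔP = 25, V ≈ 5.89 × 25^0.61 ≈ 41.96 kt.
V₂: ΔP = 30, V ≈ 5.89 × 30^0.61 ≈ 46.90 kt.
ΔV over 12 h = 4.94 kt → 24 h equivalent = 4.94 × 24/12 ≈ 9.88 kt.
10 kt < 30 kt ⇒ not rapid intensification.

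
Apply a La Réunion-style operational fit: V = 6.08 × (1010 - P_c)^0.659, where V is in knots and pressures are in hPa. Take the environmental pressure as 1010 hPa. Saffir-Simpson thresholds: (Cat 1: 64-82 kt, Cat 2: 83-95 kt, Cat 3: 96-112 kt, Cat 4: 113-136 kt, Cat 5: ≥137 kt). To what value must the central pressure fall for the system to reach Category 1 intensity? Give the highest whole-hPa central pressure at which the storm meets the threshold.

Category 1 begins at V = 64 kt.
Required ΔP = (64/6.08)^(1/0.659) = 10.526^1.517 ≈ 35.58 hPa.
P_c ≤ 1010 − 35.58 = 974.42, so the highest integer P_c is 974 hPa.

974 hPa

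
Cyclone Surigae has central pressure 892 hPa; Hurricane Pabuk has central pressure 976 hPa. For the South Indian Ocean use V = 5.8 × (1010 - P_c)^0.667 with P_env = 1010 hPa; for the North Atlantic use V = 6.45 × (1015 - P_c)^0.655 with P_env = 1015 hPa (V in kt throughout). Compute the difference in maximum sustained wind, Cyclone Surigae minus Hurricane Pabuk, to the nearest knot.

Cyclone Surigae: ΔP = 118; V ≈ 5.8 × 118^0.667 ≈ 139.76 kt.
Hurricane Pabuk: ΔP = 39; V ≈ 6.45 × 39^0.655 ≈ 71.07 kt.
Difference ≈ 139.76 − 71.07 = 68.69 → 69 kt.

69 kt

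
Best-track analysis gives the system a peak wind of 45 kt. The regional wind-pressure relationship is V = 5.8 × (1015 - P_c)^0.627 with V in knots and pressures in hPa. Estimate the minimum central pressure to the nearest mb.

989 mb

ΔP = (V / 5.8)^(1/0.627) = (45/5.8)^1.595.
45/5.8 = 7.759; 7.759^1.595 ≈ 26.25 mb.
P_c = 1015 − 26.25 = 988.75 ≈ 989 mb.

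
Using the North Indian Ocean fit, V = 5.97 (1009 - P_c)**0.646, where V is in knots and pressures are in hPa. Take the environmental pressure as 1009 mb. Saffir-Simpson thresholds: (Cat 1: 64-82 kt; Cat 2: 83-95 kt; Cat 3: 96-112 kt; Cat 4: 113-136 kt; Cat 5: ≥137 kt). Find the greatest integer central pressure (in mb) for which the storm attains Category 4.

Category 4 begins at V = 113 kt.
Required ΔP = (113/5.97)^(1/0.646) = 18.928^1.548 ≈ 94.83 mb.
P_c ≤ 1009 − 94.83 = 914.17, so the highest integer P_c is 914 mb.

914 mb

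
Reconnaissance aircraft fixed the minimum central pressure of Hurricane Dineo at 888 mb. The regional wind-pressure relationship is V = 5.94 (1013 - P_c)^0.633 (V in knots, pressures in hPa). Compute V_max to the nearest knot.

126 kt

ΔP = 1013 − 888 = 125 mb.
125^0.633 ≈ 21.249.
V ≈ 5.94 × 21.249 ≈ 126.2 kt.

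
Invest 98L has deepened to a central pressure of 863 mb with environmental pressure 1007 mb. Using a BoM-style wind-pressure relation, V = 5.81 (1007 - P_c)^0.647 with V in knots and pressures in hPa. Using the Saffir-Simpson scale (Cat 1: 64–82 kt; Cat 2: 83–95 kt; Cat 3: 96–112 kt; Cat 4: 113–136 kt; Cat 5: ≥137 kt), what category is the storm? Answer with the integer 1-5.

ΔP = 1007 − 863 = 144 mb.
V ≈ 5.81 × 144^0.647 = 5.81 × 24.91 ≈ 145 kt.
145 kt falls in the Category 5 band.

5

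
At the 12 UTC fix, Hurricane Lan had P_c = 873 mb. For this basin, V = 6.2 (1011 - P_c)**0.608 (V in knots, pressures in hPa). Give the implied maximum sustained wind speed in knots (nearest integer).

ΔP = 1011 − 873 = 138 mb.
138^0.608 ≈ 20.001.
V ≈ 6.2 × 20.001 ≈ 124.0 kt.

124 kt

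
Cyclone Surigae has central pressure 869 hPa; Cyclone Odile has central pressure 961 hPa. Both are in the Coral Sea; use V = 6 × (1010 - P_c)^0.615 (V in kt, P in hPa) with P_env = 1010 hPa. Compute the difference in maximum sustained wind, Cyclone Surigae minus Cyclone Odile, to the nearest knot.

60 kt

Cyclone Surigae: ΔP = 141; V ≈ 6 × 141^0.615 ≈ 125.87 kt.
Cyclone Odile: ΔP = 49; V ≈ 6 × 49^0.615 ≈ 65.71 kt.
Difference ≈ 125.87 − 65.71 = 60.16 → 60 kt.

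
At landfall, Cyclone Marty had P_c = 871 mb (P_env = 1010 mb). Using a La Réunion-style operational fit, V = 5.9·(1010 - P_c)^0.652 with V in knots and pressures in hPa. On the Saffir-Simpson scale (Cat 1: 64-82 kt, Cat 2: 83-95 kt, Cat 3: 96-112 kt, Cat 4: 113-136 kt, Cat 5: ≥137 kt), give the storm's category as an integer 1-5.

ΔP = 1010 − 871 = 139 mb.
V ≈ 5.9 × 139^0.652 = 5.9 × 24.96 ≈ 147 kt.
147 kt falls in the Category 5 band.

5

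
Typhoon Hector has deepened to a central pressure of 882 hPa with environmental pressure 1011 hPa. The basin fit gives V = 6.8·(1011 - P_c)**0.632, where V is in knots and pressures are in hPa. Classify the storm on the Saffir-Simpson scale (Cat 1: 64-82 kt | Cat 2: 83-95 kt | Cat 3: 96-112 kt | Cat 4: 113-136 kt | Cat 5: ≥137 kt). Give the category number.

5

ΔP = 1011 − 882 = 129 hPa.
V ≈ 6.8 × 129^0.632 = 6.8 × 21.57 ≈ 147 kt.
147 kt falls in the Category 5 band.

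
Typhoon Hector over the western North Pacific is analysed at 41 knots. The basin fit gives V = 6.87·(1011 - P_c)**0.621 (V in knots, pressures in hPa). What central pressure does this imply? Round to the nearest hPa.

ΔP = (V / 6.87)^(1/0.621) = (41/6.87)^1.610.
41/6.87 = 5.968; 5.968^1.610 ≈ 17.75 hPa.
P_c = 1011 − 17.75 = 993.25 ≈ 993 hPa.

993 hPa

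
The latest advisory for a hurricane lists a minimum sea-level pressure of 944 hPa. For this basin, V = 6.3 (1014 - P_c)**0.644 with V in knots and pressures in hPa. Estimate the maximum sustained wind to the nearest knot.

97 kt

ΔP = 1014 − 944 = 70 hPa.
70^0.644 ≈ 15.426.
V ≈ 6.3 × 15.426 ≈ 97.2 kt.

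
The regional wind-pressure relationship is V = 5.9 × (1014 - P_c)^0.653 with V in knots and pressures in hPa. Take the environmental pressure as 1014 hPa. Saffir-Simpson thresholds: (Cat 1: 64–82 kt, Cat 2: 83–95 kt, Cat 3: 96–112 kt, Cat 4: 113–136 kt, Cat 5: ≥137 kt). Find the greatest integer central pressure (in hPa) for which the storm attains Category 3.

Category 3 begins at V = 96 kt.
Required ΔP = (96/5.9)^(1/0.653) = 16.271^1.531 ≈ 71.64 hPa.
P_c ≤ 1014 − 71.64 = 942.36, so the highest integer P_c is 942 hPa.

942 hPa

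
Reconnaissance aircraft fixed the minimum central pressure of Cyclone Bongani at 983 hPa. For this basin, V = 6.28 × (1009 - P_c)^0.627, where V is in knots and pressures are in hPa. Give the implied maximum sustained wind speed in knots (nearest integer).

ΔP = 1009 − 983 = 26 hPa.
26^0.627 ≈ 7.712.
V ≈ 6.28 × 7.712 ≈ 48.4 kt.

48 kt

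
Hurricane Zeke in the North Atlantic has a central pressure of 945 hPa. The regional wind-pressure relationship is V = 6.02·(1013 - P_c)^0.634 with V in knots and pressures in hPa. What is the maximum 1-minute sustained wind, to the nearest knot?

87 kt

ΔP = 1013 − 945 = 68 hPa.
68^0.634 ≈ 14.515.
V ≈ 6.02 × 14.515 ≈ 87.4 kt.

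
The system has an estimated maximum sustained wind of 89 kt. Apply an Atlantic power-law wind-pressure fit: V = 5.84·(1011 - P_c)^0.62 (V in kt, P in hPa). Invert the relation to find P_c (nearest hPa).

930 hPa

ΔP = (V / 5.84)^(1/0.62) = (89/5.84)^1.613.
89/5.84 = 15.240; 15.240^1.613 ≈ 80.91 hPa.
P_c = 1011 − 80.91 = 930.09 ≈ 930 hPa.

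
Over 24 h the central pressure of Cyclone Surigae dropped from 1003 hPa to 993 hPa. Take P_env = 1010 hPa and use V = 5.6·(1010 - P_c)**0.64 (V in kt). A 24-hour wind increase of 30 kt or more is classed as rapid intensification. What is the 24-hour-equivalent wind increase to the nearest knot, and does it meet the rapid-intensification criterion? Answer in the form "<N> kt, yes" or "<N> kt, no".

V₁: ΔP = 7, V ≈ 5.6 × 7^0.64 ≈ 19.46 kt.
V₂: ΔP = 17, V ≈ 5.6 × 17^0.64 ≈ 34.33 kt.
ΔV over 24 h = 14.87 kt → 24 h equivalent = 14.87 × 24/24 ≈ 14.87 kt.
15 kt < 30 kt ⇒ not rapid intensification.

15 kt, no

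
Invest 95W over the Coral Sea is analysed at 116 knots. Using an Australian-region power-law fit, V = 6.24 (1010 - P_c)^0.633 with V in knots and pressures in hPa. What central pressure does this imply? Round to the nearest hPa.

909 hPa

ΔP = (V / 6.24)^(1/0.633) = (116/6.24)^1.580.
116/6.24 = 18.590; 18.590^1.580 ≈ 101.20 hPa.
P_c = 1010 − 101.20 = 908.80 ≈ 909 hPa.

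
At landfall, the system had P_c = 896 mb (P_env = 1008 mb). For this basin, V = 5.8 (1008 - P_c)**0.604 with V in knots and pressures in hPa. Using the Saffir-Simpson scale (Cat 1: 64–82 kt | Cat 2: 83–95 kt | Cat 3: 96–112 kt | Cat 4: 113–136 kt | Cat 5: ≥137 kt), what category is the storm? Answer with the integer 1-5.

3

ΔP = 1008 − 896 = 112 mb.
V ≈ 5.8 × 112^0.604 = 5.8 × 17.29 ≈ 100 kt.
100 kt falls in the Category 3 band.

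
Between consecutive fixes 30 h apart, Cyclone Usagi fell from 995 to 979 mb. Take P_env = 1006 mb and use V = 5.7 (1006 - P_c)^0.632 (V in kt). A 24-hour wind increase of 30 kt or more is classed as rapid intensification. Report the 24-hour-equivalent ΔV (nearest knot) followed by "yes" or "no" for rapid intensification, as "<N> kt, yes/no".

V₁: ΔP = 11, V ≈ 5.7 × 11^0.632 ≈ 25.94 kt.
V₂: ΔP = 27, V ≈ 5.7 × 27^0.632 ≈ 45.76 kt.
ΔV over 30 h = 19.82 kt → 24 h equivalent = 19.82 × 24/30 ≈ 15.86 kt.
16 kt < 30 kt ⇒ not rapid intensification.

16 kt, no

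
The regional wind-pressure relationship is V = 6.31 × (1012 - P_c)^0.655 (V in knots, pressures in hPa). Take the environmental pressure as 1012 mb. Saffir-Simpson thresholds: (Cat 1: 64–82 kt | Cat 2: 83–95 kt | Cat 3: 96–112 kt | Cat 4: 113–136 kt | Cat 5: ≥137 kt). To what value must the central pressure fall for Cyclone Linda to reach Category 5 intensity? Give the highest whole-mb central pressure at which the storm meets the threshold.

Category 5 begins at V = 137 kt.
Required ΔP = (137/6.31)^(1/0.655) = 21.712^1.527 ≈ 109.84 mb.
P_c ≤ 1012 − 109.84 = 902.16, so the highest integer P_c is 902 mb.

902 mb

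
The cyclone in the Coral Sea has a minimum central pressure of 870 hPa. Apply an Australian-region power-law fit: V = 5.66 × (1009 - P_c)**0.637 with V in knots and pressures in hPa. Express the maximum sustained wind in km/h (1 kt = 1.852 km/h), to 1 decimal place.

ΔP = 1009 − 870 = 139 hPa.
V ≈ 5.66 × 139^0.637 = 5.66 × 23.179 ≈ 131.195 kt.
131.195 × 1.852 ≈ 242.97 km/h → 243.0 km/h.

243.0 km/h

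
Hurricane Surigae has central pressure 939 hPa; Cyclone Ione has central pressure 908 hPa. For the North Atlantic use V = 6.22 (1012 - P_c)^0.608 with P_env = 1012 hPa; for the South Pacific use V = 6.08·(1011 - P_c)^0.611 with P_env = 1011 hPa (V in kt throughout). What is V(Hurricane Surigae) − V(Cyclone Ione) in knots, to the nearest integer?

Hurricane Surigae: ΔP = 73; V ≈ 6.22 × 73^0.608 ≈ 84.47 kt.
Cyclone Ione: ΔP = 103; V ≈ 6.08 × 103^0.611 ≈ 103.22 kt.
Difference ≈ 84.47 − 103.22 = -18.75 → -19 kt.

-19 kt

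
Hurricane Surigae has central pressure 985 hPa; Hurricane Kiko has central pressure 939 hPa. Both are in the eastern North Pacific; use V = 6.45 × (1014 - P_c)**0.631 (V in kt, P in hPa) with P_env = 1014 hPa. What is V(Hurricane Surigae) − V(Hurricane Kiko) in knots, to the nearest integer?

Hurricane Surigae: ΔP = 29; V ≈ 6.45 × 29^0.631 ≈ 53.99 kt.
Hurricane Kiko: ΔP = 75; V ≈ 6.45 × 75^0.631 ≈ 98.34 kt.
Difference ≈ 53.99 − 98.34 = -44.35 → -44 kt.

-44 kt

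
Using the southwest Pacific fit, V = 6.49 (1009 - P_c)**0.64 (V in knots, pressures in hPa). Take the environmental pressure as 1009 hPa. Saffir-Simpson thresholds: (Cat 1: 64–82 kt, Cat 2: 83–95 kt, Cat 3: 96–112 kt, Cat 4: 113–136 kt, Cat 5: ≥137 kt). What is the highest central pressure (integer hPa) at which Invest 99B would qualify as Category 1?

973 hPa

Category 1 begins at V = 64 kt.
Required ΔP = (64/6.49)^(1/0.64) = 9.861^1.562 ≈ 35.73 hPa.
P_c ≤ 1009 − 35.73 = 973.27, so the highest integer P_c is 973 hPa.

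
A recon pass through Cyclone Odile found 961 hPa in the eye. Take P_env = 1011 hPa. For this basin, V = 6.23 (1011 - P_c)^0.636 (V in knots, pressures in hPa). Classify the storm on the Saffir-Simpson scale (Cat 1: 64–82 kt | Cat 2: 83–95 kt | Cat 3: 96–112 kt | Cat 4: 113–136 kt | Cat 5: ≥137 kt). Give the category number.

ΔP = 1011 − 961 = 50 hPa.
V ≈ 6.23 × 50^0.636 = 6.23 × 12.04 ≈ 75 kt.
75 kt falls in the Category 1 band.

1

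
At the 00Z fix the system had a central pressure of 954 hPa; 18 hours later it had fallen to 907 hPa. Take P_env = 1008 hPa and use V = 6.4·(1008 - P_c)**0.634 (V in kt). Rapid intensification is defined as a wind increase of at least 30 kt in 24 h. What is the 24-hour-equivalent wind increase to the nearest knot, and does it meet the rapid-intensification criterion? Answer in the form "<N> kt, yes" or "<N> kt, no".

52 kt, yes

V₁: ΔP = 54, V ≈ 6.4 × 54^0.634 ≈ 80.26 kt.
V₂: ΔP = 101, V ≈ 6.4 × 101^0.634 ≈ 119.38 kt.
ΔV over 18 h = 39.12 kt → 24 h equivalent = 39.12 × 24/18 ≈ 52.16 kt.
52 kt ≥ 30 kt ⇒ rapid intensification.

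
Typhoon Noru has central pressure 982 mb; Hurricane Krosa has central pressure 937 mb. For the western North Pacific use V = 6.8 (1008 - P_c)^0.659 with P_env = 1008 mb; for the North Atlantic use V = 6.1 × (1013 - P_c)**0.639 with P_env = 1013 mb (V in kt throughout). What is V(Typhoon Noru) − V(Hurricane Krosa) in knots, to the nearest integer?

Typhoon Noru: ΔP = 26; V ≈ 6.8 × 26^0.659 ≈ 58.21 kt.
Hurricane Krosa: ΔP = 76; V ≈ 6.1 × 76^0.639 ≈ 97.09 kt.
Difference ≈ 58.21 − 97.09 = -38.88 → -39 kt.

-39 kt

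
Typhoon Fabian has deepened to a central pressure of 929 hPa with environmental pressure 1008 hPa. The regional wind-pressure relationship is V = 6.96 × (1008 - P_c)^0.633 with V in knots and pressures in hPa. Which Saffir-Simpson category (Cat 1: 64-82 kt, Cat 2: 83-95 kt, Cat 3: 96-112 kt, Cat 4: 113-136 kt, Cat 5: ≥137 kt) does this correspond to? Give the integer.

ΔP = 1008 − 929 = 79 hPa.
V ≈ 6.96 × 79^0.633 = 6.96 × 15.89 ≈ 111 kt.
111 kt falls in the Category 3 band.

3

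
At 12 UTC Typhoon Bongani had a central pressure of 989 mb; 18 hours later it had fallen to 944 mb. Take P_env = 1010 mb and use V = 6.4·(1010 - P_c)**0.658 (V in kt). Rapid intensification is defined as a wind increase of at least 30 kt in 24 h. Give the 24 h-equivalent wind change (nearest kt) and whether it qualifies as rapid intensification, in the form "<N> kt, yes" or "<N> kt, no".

V₁: ΔP = 21, V ≈ 6.4 × 21^0.658 ≈ 47.45 kt.
V₂: ΔP = 66, V ≈ 6.4 × 66^0.658 ≈ 100.80 kt.
ΔV over 18 h = 53.35 kt → 24 h equivalent = 53.35 × 24/18 ≈ 71.13 kt.
71 kt ≥ 30 kt ⇒ rapid intensification.

71 kt, yes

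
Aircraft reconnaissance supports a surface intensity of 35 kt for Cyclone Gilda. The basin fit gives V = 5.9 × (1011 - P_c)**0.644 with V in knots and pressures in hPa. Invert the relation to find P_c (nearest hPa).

995 hPa

ΔP = (V / 5.9)^(1/0.644) = (35/5.9)^1.553.
35/5.9 = 5.932; 5.932^1.553 ≈ 15.87 hPa.
P_c = 1011 − 15.87 = 995.13 ≈ 995 hPa.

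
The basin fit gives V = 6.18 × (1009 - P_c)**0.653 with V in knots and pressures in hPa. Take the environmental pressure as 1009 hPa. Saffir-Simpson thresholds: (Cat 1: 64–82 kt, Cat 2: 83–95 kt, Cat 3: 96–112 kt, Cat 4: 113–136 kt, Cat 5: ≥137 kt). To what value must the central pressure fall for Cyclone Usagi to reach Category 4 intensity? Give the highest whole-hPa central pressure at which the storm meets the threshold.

923 hPa

Category 4 begins at V = 113 kt.
Required ΔP = (113/6.18)^(1/0.653) = 18.285^1.531 ≈ 85.66 hPa.
P_c ≤ 1009 − 85.66 = 923.34, so the highest integer P_c is 923 hPa.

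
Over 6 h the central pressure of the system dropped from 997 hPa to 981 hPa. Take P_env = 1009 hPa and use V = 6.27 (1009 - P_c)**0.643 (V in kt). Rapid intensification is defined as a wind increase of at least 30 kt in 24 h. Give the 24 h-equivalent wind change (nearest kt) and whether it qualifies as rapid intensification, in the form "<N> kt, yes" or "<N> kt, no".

V₁: ΔP = 12, V ≈ 6.27 × 12^0.643 ≈ 30.99 kt.
V₂: ΔP = 28, V ≈ 6.27 × 28^0.643 ≈ 53.43 kt.
ΔV over 6 h = 22.44 kt → 24 h equivalent = 22.44 × 24/6 ≈ 89.76 kt.
90 kt ≥ 30 kt ⇒ rapid intensification.

90 kt, yes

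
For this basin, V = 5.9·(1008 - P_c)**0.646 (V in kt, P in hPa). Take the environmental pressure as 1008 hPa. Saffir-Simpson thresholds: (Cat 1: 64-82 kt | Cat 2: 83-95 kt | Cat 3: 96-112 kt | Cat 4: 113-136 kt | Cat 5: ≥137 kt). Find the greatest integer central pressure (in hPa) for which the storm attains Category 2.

Category 2 begins at V = 83 kt.
Required ΔP = (83/5.9)^(1/0.646) = 14.068^1.548 ≈ 59.90 hPa.
P_c ≤ 1008 − 59.90 = 948.10, so the highest integer P_c is 948 hPa.

948 hPa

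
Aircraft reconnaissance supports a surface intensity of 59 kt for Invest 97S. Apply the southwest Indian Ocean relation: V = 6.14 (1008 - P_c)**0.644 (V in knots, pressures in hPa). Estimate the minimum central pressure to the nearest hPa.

ΔP = (V / 6.14)^(1/0.644) = (59/6.14)^1.553.
59/6.14 = 9.609; 9.609^1.553 ≈ 33.57 hPa.
P_c = 1008 − 33.57 = 974.43 ≈ 974 hPa.

974 hPa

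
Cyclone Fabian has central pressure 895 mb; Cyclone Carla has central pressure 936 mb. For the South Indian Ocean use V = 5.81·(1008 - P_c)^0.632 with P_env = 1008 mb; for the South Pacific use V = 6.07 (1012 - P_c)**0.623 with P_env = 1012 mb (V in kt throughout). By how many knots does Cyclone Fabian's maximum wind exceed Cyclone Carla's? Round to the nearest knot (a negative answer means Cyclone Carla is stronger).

25 kt

Cyclone Fabian: ΔP = 113; V ≈ 5.81 × 113^0.632 ≈ 115.27 kt.
Cyclone Carla: ΔP = 76; V ≈ 6.07 × 76^0.623 ≈ 90.14 kt.
Difference ≈ 115.27 − 90.14 = 25.13 → 25 kt.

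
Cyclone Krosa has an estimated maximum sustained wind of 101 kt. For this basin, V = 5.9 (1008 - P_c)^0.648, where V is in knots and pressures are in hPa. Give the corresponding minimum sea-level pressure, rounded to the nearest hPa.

928 hPa

ΔP = (V / 5.9)^(1/0.648) = (101/5.9)^1.543.
101/5.9 = 17.119; 17.119^1.543 ≈ 80.08 hPa.
P_c = 1008 − 80.08 = 927.92 ≈ 928 hPa.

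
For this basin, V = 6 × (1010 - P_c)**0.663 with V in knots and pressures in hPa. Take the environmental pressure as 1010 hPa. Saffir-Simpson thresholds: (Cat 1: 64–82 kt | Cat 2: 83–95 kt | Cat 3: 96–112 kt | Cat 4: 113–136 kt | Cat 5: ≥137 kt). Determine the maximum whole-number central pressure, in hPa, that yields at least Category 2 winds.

Category 2 begins at V = 83 kt.
Required ΔP = (83/6)^(1/0.663) = 13.833^1.508 ≈ 52.58 hPa.
P_c ≤ 1010 − 52.58 = 957.42, so the highest integer P_c is 957 hPa.

957 hPa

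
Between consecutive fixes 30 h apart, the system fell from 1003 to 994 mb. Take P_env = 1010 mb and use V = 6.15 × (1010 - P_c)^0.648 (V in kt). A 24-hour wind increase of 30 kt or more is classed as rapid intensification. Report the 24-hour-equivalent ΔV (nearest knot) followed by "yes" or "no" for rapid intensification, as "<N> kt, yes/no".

12 kt, no

V₁: ΔP = 7, V ≈ 6.15 × 7^0.648 ≈ 21.70 kt.
V₂: ΔP = 16, V ≈ 6.15 × 16^0.648 ≈ 37.08 kt.
ΔV over 30 h = 15.38 kt → 24 h equivalent = 15.38 × 24/30 ≈ 12.30 kt.
12 kt < 30 kt ⇒ not rapid intensification.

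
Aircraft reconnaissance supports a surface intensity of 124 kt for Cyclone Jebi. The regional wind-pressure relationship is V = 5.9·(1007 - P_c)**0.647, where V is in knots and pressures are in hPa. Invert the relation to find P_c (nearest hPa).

896 hPa

ΔP = (V / 5.9)^(1/0.647) = (124/5.9)^1.546.
124/5.9 = 21.017; 21.017^1.546 ≈ 110.70 hPa.
P_c = 1007 − 110.70 = 896.30 ≈ 896 hPa.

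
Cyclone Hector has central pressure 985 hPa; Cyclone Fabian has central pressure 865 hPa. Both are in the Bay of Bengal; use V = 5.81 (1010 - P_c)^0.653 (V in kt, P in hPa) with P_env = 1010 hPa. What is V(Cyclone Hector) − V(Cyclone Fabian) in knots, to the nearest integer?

Cyclone Hector: ΔP = 25; V ≈ 5.81 × 25^0.653 ≈ 47.54 kt.
Cyclone Fabian: ΔP = 145; V ≈ 5.81 × 145^0.653 ≈ 149.81 kt.
Difference ≈ 47.54 − 149.81 = -102.27 → -102 kt.

-102 kt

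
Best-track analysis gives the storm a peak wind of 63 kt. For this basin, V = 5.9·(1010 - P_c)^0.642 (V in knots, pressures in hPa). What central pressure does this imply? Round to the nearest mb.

ΔP = (V / 5.9)^(1/0.642) = (63/5.9)^1.558.
63/5.9 = 10.678; 10.678^1.558 ≈ 40.00 mb.
P_c = 1010 − 40.00 = 970.00 ≈ 970 mb.

970 mb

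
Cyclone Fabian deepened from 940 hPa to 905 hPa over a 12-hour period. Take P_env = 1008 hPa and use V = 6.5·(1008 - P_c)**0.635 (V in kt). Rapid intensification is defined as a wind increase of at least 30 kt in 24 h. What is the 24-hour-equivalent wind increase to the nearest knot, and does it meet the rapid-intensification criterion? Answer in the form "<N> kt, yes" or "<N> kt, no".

57 kt, yes

V₁: ΔP = 68, V ≈ 6.5 × 68^0.635 ≈ 94.75 kt.
V₂: ΔP = 103, V ≈ 6.5 × 103^0.635 ≈ 123.33 kt.
ΔV over 12 h = 28.58 kt → 24 h equivalent = 28.58 × 24/12 ≈ 57.16 kt.
57 kt ≥ 30 kt ⇒ rapid intensification.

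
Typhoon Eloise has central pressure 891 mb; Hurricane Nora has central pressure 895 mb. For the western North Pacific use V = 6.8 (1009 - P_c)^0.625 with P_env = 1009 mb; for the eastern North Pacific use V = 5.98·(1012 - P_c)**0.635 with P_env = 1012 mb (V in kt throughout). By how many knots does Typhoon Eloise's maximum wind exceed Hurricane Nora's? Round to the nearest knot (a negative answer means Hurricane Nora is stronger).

11 kt

Typhoon Eloise: ΔP = 118; V ≈ 6.8 × 118^0.625 ≈ 134.10 kt.
Hurricane Nora: ΔP = 117; V ≈ 5.98 × 117^0.635 ≈ 123.03 kt.
Difference ≈ 134.10 − 123.03 = 11.07 → 11 kt.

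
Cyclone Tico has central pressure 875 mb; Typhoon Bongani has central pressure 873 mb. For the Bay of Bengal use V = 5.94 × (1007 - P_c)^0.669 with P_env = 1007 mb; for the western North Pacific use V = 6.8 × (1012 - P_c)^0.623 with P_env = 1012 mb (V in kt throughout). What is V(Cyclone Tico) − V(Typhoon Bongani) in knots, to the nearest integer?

9 kt

Cyclone Tico: ΔP = 132; V ≈ 5.94 × 132^0.669 ≈ 155.76 kt.
Typhoon Bongani: ΔP = 139; V ≈ 6.8 × 139^0.623 ≈ 147.10 kt.
Difference ≈ 155.76 − 147.10 = 8.66 → 9 kt.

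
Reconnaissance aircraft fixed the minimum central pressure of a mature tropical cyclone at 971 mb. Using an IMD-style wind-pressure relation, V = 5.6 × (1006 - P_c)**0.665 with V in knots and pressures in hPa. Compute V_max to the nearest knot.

60 kt

ΔP = 1006 − 971 = 35 mb.
35^0.665 ≈ 10.637.
V ≈ 5.6 × 10.637 ≈ 59.6 kt.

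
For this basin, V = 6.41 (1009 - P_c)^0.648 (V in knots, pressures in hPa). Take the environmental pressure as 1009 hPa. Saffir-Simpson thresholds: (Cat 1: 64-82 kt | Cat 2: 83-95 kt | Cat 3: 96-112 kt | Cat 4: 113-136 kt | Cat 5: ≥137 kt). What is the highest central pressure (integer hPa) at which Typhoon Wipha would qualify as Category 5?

896 hPa

Category 5 begins at V = 137 kt.
Required ΔP = (137/6.41)^(1/0.648) = 21.373^1.543 ≈ 112.79 hPa.
P_c ≤ 1009 − 112.79 = 896.21, so the highest integer P_c is 896 hPa.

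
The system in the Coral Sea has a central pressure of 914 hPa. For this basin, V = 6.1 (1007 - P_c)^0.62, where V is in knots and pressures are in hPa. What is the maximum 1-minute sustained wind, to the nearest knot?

ΔP = 1007 − 914 = 93 hPa.
93^0.62 ≈ 16.613.
V ≈ 6.1 × 16.613 ≈ 101.3 kt.

101 kt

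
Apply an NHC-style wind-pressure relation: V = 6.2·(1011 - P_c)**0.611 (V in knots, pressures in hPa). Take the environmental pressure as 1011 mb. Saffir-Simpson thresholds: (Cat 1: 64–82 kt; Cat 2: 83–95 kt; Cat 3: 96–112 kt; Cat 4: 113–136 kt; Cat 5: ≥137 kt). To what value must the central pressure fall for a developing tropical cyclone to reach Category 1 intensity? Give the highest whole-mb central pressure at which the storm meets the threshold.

Category 1 begins at V = 64 kt.
Required ΔP = (64/6.2)^(1/0.611) = 10.323^1.637 ≈ 45.63 mb.
P_c ≤ 1011 − 45.63 = 965.37, so the highest integer P_c is 965 mb.

965 mb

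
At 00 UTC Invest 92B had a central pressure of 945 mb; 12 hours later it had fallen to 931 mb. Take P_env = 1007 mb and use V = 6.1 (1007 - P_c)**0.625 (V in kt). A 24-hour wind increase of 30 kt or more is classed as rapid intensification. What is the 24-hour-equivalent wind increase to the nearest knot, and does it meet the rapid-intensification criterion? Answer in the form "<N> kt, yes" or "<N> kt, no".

V₁: ΔP = 62, V ≈ 6.1 × 62^0.625 ≈ 80.46 kt.
V₂: ΔP = 76, V ≈ 6.1 × 76^0.625 ≈ 91.38 kt.
ΔV over 12 h = 10.92 kt → 24 h equivalent = 10.92 × 24/12 ≈ 21.84 kt.
22 kt < 30 kt ⇒ not rapid intensification.

22 kt, no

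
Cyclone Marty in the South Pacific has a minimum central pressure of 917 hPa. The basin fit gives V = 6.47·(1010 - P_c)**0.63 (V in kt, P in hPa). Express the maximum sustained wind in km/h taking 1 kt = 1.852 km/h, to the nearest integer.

208 km/h

ΔP = 1010 − 917 = 93 hPa.
V ≈ 6.47 × 93^0.63 = 6.47 × 17.384 ≈ 112.473 kt.
112.473 × 1.852 ≈ 208.30 km/h → 208 km/h.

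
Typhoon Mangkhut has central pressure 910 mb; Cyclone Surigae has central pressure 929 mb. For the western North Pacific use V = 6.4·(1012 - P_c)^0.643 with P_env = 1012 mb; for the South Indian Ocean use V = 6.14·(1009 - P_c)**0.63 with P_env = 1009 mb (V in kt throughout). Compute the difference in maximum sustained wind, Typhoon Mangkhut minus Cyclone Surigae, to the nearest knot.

28 kt

Typhoon Mangkhut: ΔP = 102; V ≈ 6.4 × 102^0.643 ≈ 125.23 kt.
Cyclone Surigae: ΔP = 80; V ≈ 6.14 × 80^0.63 ≈ 97.08 kt.
Difference ≈ 125.23 − 97.08 = 28.15 → 28 kt.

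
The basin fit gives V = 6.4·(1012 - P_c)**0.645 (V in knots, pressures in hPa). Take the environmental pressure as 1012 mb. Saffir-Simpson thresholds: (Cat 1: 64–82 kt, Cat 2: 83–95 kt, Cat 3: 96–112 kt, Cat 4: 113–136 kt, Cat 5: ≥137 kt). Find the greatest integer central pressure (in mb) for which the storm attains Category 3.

Category 3 begins at V = 96 kt.
Required ΔP = (96/6.4)^(1/0.645) = 15.000^1.550 ≈ 66.59 mb.
P_c ≤ 1012 − 66.59 = 945.41, so the highest integer P_c is 945 mb.

945 mb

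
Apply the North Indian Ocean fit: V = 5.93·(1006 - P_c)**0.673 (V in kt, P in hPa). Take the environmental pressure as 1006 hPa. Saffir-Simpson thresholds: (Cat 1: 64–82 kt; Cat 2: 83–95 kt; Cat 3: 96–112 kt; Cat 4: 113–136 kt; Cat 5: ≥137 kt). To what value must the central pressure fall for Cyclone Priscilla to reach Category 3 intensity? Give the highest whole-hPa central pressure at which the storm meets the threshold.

943 hPa

Category 3 begins at V = 96 kt.
Required ΔP = (96/5.93)^(1/0.673) = 16.189^1.486 ≈ 62.63 hPa.
P_c ≤ 1006 − 62.63 = 943.37, so the highest integer P_c is 943 hPa.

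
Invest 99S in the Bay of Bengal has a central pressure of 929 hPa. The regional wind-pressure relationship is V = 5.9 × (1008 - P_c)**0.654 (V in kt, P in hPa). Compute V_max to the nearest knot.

103 kt

ΔP = 1008 − 929 = 79 hPa.
79^0.654 ≈ 17.420.
V ≈ 5.9 × 17.420 ≈ 102.8 kt.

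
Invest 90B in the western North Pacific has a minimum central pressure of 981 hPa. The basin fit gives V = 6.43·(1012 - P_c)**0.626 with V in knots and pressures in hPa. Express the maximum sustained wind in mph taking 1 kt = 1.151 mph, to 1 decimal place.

ΔP = 1012 − 981 = 31 hPa.
V ≈ 6.43 × 31^0.626 = 6.43 × 8.582 ≈ 55.183 kt.
55.183 × 1.151 ≈ 63.52 mph → 63.5 mph.

63.5 mph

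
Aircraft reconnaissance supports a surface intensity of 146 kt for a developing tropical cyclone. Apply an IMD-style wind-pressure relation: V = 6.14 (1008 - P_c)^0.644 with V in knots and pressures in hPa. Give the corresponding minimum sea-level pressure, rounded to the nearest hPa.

871 hPa

ΔP = (V / 6.14)^(1/0.644) = (146/6.14)^1.553.
146/6.14 = 23.779; 23.779^1.553 ≈ 137.07 hPa.
P_c = 1008 − 137.07 = 870.93 ≈ 871 hPa.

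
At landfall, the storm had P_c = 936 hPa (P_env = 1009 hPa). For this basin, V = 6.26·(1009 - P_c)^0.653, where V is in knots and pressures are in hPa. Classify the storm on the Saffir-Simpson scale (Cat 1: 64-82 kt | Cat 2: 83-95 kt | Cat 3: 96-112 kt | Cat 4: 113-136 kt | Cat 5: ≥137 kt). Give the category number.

ΔP = 1009 − 936 = 73 hPa.
V ≈ 6.26 × 73^0.653 = 6.26 × 16.47 ≈ 103 kt.
103 kt falls in the Category 3 band.

3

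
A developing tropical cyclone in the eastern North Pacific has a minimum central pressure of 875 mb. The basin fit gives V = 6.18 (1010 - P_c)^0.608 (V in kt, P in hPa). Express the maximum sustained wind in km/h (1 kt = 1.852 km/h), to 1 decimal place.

225.9 km/h

ΔP = 1010 − 875 = 135 mb.
V ≈ 6.18 × 135^0.608 = 6.18 × 19.735 ≈ 121.964 kt.
121.964 × 1.852 ≈ 225.88 km/h → 225.9 km/h.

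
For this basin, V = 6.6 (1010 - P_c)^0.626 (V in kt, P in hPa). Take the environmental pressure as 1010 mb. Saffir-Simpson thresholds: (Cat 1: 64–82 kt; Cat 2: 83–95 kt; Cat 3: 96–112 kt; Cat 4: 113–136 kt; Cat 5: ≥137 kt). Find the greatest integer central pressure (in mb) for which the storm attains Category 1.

972 mb

Category 1 begins at V = 64 kt.
Required ΔP = (64/6.6)^(1/0.626) = 9.697^1.597 ≈ 37.68 mb.
P_c ≤ 1010 − 37.68 = 972.32, so the highest integer P_c is 972 mb.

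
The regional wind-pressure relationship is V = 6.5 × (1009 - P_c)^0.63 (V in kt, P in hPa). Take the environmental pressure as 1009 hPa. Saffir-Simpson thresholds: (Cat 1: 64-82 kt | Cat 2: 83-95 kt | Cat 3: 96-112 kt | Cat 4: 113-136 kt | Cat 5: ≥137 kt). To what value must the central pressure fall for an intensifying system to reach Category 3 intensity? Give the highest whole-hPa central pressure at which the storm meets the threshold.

Category 3 begins at V = 96 kt.
Required ΔP = (96/6.5)^(1/0.63) = 14.769^1.587 ≈ 71.80 hPa.
P_c ≤ 1009 − 71.80 = 937.20, so the highest integer P_c is 937 hPa.

937 hPa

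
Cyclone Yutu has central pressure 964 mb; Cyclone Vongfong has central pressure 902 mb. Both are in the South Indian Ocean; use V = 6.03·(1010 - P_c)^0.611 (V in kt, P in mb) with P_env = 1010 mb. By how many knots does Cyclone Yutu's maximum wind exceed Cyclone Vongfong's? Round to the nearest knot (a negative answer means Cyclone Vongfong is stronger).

-43 kt

Cyclone Yutu: ΔP = 46; V ≈ 6.03 × 46^0.611 ≈ 62.56 kt.
Cyclone Vongfong: ΔP = 108; V ≈ 6.03 × 108^0.611 ≈ 105.38 kt.
Difference ≈ 62.56 − 105.38 = -42.82 → -43 kt.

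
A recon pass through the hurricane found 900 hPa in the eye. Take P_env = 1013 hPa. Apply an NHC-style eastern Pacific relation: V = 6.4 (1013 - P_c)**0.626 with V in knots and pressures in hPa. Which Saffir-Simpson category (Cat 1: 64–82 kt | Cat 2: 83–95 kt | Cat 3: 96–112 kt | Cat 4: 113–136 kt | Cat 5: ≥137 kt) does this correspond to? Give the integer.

ΔP = 1013 − 900 = 113 hPa.
V ≈ 6.4 × 113^0.626 = 6.4 × 19.29 ≈ 123 kt.
123 kt falls in the Category 4 band.

4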